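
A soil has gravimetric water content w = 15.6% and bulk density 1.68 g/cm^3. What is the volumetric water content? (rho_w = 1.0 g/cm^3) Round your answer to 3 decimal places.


Step 1: theta = (w / 100) * BD / rho_w
Step 2: theta = (15.6 / 100) * 1.68 / 1.0
Step 3: theta = 0.156 * 1.68
Step 4: theta = 0.262

0.262


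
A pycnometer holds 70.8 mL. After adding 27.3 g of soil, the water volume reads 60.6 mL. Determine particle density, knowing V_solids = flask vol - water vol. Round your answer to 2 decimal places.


Step 1: Volume of solids = flask volume - water volume with soil
Step 2: V_solids = 70.8 - 60.6 = 10.2 mL
Step 3: Particle density = mass / V_solids = 27.3 / 10.2 = 2.68 g/cm^3

2.68


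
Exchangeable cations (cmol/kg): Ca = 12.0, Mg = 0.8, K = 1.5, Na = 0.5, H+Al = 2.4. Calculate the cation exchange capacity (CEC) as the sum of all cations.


Step 1: CEC = Ca + Mg + K + Na + (H+Al)
Step 2: CEC = 12.0 + 0.8 + 1.5 + 0.5 + 2.4
Step 3: CEC = 17.2 cmol/kg

17.2


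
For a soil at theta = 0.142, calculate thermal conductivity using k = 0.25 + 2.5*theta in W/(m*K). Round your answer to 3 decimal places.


Step 1: k = 0.25 + 2.5 * theta
Step 2: k = 0.25 + 2.5 * 0.142
Step 3: k = 0.25 + 0.355
Step 4: k = 0.605 W/(m*K)

0.605


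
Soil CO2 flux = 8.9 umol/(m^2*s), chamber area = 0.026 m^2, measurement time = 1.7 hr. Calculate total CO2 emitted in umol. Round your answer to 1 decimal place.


Step 1: Convert time to seconds: 1.7 hr * 3600 = 6120.0 s
Step 2: Total = flux * area * time_s
Step 3: Total = 8.9 * 0.026 * 6120.0
Step 4: Total = 1416.2 umol

1416.2


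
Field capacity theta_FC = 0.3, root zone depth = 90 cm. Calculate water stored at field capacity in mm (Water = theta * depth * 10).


Step 1: Water (mm) = theta_FC * depth (cm) * 10
Step 2: Water = 0.3 * 90 * 10
Step 3: Water = 270.0 mm

270.0


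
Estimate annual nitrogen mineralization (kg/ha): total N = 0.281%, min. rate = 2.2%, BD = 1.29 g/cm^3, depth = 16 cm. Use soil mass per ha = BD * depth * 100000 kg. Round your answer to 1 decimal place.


Step 1: Soil mass per ha = BD * depth * 100000 = 1.29 * 16 * 100000 = 2064000 kg
Step 2: Total N pool = soil mass * N%/100 = 2064000 * 0.281/100 = 5799.84 kg/ha
Step 3: N mineralized = N pool * rate%/100 = 5799.84 * 2.2/100 = 127.6 kg/ha/yr

127.6


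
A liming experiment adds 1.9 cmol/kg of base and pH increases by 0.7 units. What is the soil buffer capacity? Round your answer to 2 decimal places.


Step 1: BC = change in base / change in pH
Step 2: BC = 1.9 / 0.7
Step 3: BC = 2.71 cmol/(kg*pH unit)

2.71


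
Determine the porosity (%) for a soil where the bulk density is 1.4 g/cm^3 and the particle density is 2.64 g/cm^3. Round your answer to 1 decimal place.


Step 1: Formula: n = 100 * (1 - BD / PD)
Step 2: n = 100 * (1 - 1.4 / 2.64)
Step 3: n = 100 * (1 - 0.5303)
Step 4: n = 47.0%

47.0


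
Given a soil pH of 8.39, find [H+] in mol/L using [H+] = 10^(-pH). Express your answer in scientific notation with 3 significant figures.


Step 1: [H+] = 10^(-pH)
Step 2: [H+] = 10^(-8.39)
Step 3: [H+] = 4.07e-09 mol/L

4.07e-09


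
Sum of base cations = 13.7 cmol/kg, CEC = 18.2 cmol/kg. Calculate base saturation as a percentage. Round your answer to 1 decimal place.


Step 1: BS = 100 * (sum of bases) / CEC
Step 2: BS = 100 * 13.7 / 18.2
Step 3: BS = 75.3%

75.3


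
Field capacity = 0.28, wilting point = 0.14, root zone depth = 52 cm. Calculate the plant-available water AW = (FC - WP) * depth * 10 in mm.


Step 1: Available water = (FC - WP) * depth * 10
Step 2: AW = (0.28 - 0.14) * 52 * 10
Step 3: AW = 0.14 * 52 * 10
Step 4: AW = 72.8 mm

72.8


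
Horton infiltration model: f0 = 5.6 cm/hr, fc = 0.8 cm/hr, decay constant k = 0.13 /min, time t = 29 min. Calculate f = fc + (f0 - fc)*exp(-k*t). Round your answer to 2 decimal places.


Step 1: f = fc + (f0 - fc) * exp(-k * t)
Step 2: exp(-0.13 * 29) = 0.023052
Step 3: f = 0.8 + (5.6 - 0.8) * 0.023052
Step 4: f = 0.8 + 4.8 * 0.023052
Step 5: f = 0.91 cm/hr

0.91


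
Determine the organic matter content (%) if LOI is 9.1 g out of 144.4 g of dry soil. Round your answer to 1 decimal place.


Step 1: OM% = 100 * LOI / sample mass
Step 2: OM = 100 * 9.1 / 144.4
Step 3: OM = 6.3%

6.3


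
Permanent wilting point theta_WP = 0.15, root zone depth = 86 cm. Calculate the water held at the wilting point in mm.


Step 1: Water (mm) = theta_WP * depth * 10
Step 2: Water = 0.15 * 86 * 10
Step 3: Water = 129.0 mm

129.0


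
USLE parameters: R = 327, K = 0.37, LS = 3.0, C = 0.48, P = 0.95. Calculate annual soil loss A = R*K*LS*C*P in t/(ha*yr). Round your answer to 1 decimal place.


Step 1: A = R * K * LS * C * P
Step 2: R * K = 327 * 0.37 = 120.99
Step 3: (R*K) * LS = 120.99 * 3.0 = 362.97
Step 4: * C * P = 362.97 * 0.48 * 0.95 = 165.5
Step 5: A = 165.5 t/(ha*yr)

165.5


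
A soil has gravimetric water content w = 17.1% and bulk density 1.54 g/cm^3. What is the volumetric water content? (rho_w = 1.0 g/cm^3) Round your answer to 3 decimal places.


Step 1: theta = (w / 100) * BD / rho_w
Step 2: theta = (17.1 / 100) * 1.54 / 1.0
Step 3: theta = 0.171 * 1.54
Step 4: theta = 0.263

0.263


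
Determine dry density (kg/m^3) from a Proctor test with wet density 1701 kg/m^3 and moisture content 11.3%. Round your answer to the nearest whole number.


Step 1: Dry density = wet density / (1 + w/100)
Step 2: Dry density = 1701 / (1 + 11.3/100)
Step 3: Dry density = 1701 / 1.113
Step 4: Dry density = 1528 kg/m^3

1528


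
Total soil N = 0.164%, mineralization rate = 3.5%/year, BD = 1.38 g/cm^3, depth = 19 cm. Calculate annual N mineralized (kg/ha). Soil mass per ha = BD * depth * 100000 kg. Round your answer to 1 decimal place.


Step 1: Soil mass per ha = BD * depth * 100000 = 1.38 * 19 * 100000 = 2622000 kg
Step 2: Total N pool = soil mass * N%/100 = 2622000 * 0.164/100 = 4300.08 kg/ha
Step 3: N mineralized = N pool * rate%/100 = 4300.08 * 3.5/100 = 150.5 kg/ha/yr

150.5


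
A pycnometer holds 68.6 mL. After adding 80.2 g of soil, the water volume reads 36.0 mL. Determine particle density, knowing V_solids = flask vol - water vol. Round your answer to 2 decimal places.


Step 1: Volume of solids = flask volume - water volume with soil
Step 2: V_solids = 68.6 - 36.0 = 32.6 mL
Step 3: Particle density = mass / V_solids = 80.2 / 32.6 = 2.46 g/cm^3

2.46


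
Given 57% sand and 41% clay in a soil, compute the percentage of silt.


Step 1: sand + silt + clay = 100%
Step 2: silt = 100 - sand - clay
Step 3: silt = 100 - 57 - 41
Step 4: silt = 2%

2


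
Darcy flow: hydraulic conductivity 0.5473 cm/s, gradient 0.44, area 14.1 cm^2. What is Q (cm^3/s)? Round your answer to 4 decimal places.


Step 1: Apply Darcy's law: Q = K * i * A
Step 2: Q = 0.5473 * 0.44 * 14.1
Step 3: Q = 3.3954 cm^3/s

3.3954


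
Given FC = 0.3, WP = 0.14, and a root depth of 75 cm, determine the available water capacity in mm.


Step 1: Available water = (FC - WP) * depth * 10
Step 2: AW = (0.3 - 0.14) * 75 * 10
Step 3: AW = 0.16 * 75 * 10
Step 4: AW = 120.0 mm

120.0


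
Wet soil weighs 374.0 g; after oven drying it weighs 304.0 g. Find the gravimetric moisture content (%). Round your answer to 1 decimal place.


Step 1: Water mass = wet - dry = 374.0 - 304.0 = 70.0 g
Step 2: w = 100 * water mass / dry mass
Step 3: w = 100 * 70.0 / 304.0 = 23.0%

23.0


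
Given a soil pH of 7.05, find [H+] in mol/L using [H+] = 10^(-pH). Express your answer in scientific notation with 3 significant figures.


Step 1: [H+] = 10^(-pH)
Step 2: [H+] = 10^(-7.05)
Step 3: [H+] = 8.91e-08 mol/L

8.91e-08


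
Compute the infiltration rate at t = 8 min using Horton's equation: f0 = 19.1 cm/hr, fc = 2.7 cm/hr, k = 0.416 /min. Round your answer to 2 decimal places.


Step 1: f = fc + (f0 - fc) * exp(-k * t)
Step 2: exp(-0.416 * 8) = 0.035865
Step 3: f = 2.7 + (19.1 - 2.7) * 0.035865
Step 4: f = 2.7 + 16.4 * 0.035865
Step 5: f = 3.29 cm/hr

3.29


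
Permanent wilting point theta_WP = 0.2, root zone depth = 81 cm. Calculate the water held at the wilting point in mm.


Step 1: Water (mm) = theta_WP * depth * 10
Step 2: Water = 0.2 * 81 * 10
Step 3: Water = 162.0 mm

162.0


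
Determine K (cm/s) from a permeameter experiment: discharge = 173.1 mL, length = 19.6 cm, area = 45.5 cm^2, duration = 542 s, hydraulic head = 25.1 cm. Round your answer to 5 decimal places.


Step 1: K = Q * L / (A * t * h)
Step 2: Numerator = 173.1 * 19.6 = 3392.76
Step 3: Denominator = 45.5 * 542 * 25.1 = 618991.1
Step 4: K = 3392.76 / 618991.1 = 0.00548 cm/s

0.00548


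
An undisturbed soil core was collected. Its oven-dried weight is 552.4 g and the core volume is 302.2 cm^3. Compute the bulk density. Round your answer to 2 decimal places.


Step 1: Identify the formula: BD = dry mass / volume
Step 2: Substitute values: BD = 552.4 / 302.2
Step 3: BD = 1.83 g/cm^3

1.83


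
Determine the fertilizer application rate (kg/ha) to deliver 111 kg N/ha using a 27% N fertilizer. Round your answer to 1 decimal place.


Step 1: Fertilizer rate = target N / (N content / 100)
Step 2: Rate = 111 / (27 / 100)
Step 3: Rate = 111 / 0.27
Step 4: Rate = 411.1 kg/ha

411.1


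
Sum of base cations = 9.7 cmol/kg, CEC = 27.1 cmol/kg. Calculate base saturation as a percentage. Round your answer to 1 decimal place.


Step 1: BS = 100 * (sum of bases) / CEC
Step 2: BS = 100 * 9.7 / 27.1
Step 3: BS = 35.8%

35.8


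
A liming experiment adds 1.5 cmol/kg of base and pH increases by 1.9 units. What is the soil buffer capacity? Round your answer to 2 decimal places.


Step 1: BC = change in base / change in pH
Step 2: BC = 1.5 / 1.9
Step 3: BC = 0.79 cmol/(kg*pH unit)

0.79


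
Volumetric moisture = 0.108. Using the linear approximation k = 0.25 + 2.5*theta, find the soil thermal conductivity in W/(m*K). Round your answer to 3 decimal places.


Step 1: k = 0.25 + 2.5 * theta
Step 2: k = 0.25 + 2.5 * 0.108
Step 3: k = 0.25 + 0.27
Step 4: k = 0.52 W/(m*K)

0.52


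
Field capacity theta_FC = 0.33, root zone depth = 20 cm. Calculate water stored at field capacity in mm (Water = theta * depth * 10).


Step 1: Water (mm) = theta_FC * depth (cm) * 10
Step 2: Water = 0.33 * 20 * 10
Step 3: Water = 66.0 mm

66.0


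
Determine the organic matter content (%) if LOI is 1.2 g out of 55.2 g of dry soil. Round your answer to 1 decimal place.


Step 1: OM% = 100 * LOI / sample mass
Step 2: OM = 100 * 1.2 / 55.2
Step 3: OM = 2.2%

2.2


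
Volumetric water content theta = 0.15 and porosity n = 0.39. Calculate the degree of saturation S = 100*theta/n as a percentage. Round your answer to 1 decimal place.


Step 1: S = 100 * theta_v / n
Step 2: S = 100 * 0.15 / 0.39
Step 3: S = 38.5%

38.5


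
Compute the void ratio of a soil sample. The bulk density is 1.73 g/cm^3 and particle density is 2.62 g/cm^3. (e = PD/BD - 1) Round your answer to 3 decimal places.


Step 1: e = PD / BD - 1
Step 2: e = 2.62 / 1.73 - 1
Step 3: e = 1.51445 - 1
Step 4: e = 0.514

0.514


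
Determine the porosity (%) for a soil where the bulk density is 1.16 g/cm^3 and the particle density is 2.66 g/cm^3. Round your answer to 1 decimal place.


Step 1: Formula: n = 100 * (1 - BD / PD)
Step 2: n = 100 * (1 - 1.16 / 2.66)
Step 3: n = 100 * (1 - 0.43609)
Step 4: n = 56.4%

56.4


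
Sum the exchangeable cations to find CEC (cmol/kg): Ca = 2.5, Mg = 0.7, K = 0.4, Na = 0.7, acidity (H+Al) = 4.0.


Step 1: CEC = Ca + Mg + K + Na + (H+Al)
Step 2: CEC = 2.5 + 0.7 + 0.4 + 0.7 + 4.0
Step 3: CEC = 8.3 cmol/kg

8.3


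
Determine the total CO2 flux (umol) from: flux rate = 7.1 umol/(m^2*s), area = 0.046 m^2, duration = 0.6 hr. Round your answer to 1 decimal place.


Step 1: Convert time to seconds: 0.6 hr * 3600 = 2160.0 s
Step 2: Total = flux * area * time_s
Step 3: Total = 7.1 * 0.046 * 2160.0
Step 4: Total = 705.5 umol

705.5


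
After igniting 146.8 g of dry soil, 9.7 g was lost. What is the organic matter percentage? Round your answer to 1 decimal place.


Step 1: OM% = 100 * LOI / sample mass
Step 2: OM = 100 * 9.7 / 146.8
Step 3: OM = 6.6%

6.6


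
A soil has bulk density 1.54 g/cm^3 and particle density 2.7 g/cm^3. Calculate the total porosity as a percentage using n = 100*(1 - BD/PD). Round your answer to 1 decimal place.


Step 1: Formula: n = 100 * (1 - BD / PD)
Step 2: n = 100 * (1 - 1.54 / 2.7)
Step 3: n = 100 * (1 - 0.57037)
Step 4: n = 43.0%

43.0


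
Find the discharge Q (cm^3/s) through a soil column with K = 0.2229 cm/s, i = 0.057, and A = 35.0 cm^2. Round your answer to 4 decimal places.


Step 1: Apply Darcy's law: Q = K * i * A
Step 2: Q = 0.2229 * 0.057 * 35.0
Step 3: Q = 0.4447 cm^3/s

0.4447


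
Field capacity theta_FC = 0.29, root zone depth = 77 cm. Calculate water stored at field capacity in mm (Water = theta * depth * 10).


Step 1: Water (mm) = theta_FC * depth (cm) * 10
Step 2: Water = 0.29 * 77 * 10
Step 3: Water = 223.3 mm

223.3


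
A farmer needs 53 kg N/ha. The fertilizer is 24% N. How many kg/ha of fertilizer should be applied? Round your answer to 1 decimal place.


Step 1: Fertilizer rate = target N / (N content / 100)
Step 2: Rate = 53 / (24 / 100)
Step 3: Rate = 53 / 0.24
Step 4: Rate = 220.8 kg/ha

220.8


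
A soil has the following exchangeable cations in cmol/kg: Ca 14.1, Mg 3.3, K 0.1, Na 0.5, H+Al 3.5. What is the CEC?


Step 1: CEC = Ca + Mg + K + Na + (H+Al)
Step 2: CEC = 14.1 + 3.3 + 0.1 + 0.5 + 3.5
Step 3: CEC = 21.5 cmol/kg

21.5


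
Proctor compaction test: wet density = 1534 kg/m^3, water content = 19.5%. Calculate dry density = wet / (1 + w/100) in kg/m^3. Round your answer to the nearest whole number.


Step 1: Dry density = wet density / (1 + w/100)
Step 2: Dry density = 1534 / (1 + 19.5/100)
Step 3: Dry density = 1534 / 1.195
Step 4: Dry density = 1284 kg/m^3

1284


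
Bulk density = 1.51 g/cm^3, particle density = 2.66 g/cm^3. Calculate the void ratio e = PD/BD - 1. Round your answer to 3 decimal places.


Step 1: e = PD / BD - 1
Step 2: e = 2.66 / 1.51 - 1
Step 3: e = 1.76159 - 1
Step 4: e = 0.762

0.762


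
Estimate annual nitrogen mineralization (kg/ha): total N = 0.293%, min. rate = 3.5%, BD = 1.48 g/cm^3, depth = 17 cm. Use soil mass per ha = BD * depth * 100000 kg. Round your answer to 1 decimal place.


Step 1: Soil mass per ha = BD * depth * 100000 = 1.48 * 17 * 100000 = 2516000 kg
Step 2: Total N pool = soil mass * N%/100 = 2516000 * 0.293/100 = 7371.88 kg/ha
Step 3: N mineralized = N pool * rate%/100 = 7371.88 * 3.5/100 = 258.0 kg/ha/yr

258.0


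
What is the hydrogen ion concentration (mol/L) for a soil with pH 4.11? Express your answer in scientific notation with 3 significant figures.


Step 1: [H+] = 10^(-pH)
Step 2: [H+] = 10^(-4.11)
Step 3: [H+] = 7.76e-05 mol/L

7.76e-05


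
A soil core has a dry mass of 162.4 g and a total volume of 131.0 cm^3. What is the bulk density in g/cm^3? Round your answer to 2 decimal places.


Step 1: Identify the formula: BD = dry mass / volume
Step 2: Substitute values: BD = 162.4 / 131.0
Step 3: BD = 1.24 g/cm^3

1.24


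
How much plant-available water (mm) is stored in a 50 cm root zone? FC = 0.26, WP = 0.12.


Step 1: Available water = (FC - WP) * depth * 10
Step 2: AW = (0.26 - 0.12) * 50 * 10
Step 3: AW = 0.14 * 50 * 10
Step 4: AW = 70.0 mm

70.0


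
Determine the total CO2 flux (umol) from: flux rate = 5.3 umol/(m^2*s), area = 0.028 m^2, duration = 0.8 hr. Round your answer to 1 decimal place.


Step 1: Convert time to seconds: 0.8 hr * 3600 = 2880.0 s
Step 2: Total = flux * area * time_s
Step 3: Total = 5.3 * 0.028 * 2880.0
Step 4: Total = 427.4 umol

427.4


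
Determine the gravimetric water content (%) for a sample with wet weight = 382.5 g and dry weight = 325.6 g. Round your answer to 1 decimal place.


Step 1: Water mass = wet - dry = 382.5 - 325.6 = 56.9 g
Step 2: w = 100 * water mass / dry mass
Step 3: w = 100 * 56.9 / 325.6 = 17.5%

17.5


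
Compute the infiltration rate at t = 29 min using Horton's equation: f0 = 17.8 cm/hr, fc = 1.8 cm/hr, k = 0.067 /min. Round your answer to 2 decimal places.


Step 1: f = fc + (f0 - fc) * exp(-k * t)
Step 2: exp(-0.067 * 29) = 0.143273
Step 3: f = 1.8 + (17.8 - 1.8) * 0.143273
Step 4: f = 1.8 + 16.0 * 0.143273
Step 5: f = 4.09 cm/hr

4.09


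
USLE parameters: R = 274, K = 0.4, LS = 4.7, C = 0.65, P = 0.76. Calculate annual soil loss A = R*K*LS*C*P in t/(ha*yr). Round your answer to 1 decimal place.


Step 1: A = R * K * LS * C * P
Step 2: R * K = 274 * 0.4 = 109.6
Step 3: (R*K) * LS = 109.6 * 4.7 = 515.12
Step 4: * C * P = 515.12 * 0.65 * 0.76 = 254.5
Step 5: A = 254.5 t/(ha*yr)

254.5


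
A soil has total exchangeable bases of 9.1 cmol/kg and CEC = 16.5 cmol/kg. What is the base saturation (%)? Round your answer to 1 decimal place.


Step 1: BS = 100 * (sum of bases) / CEC
Step 2: BS = 100 * 9.1 / 16.5
Step 3: BS = 55.2%

55.2


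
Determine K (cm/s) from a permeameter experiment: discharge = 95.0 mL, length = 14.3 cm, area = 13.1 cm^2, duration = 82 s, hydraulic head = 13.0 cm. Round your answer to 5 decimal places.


Step 1: K = Q * L / (A * t * h)
Step 2: Numerator = 95.0 * 14.3 = 1358.5
Step 3: Denominator = 13.1 * 82 * 13.0 = 13964.6
Step 4: K = 1358.5 / 13964.6 = 0.09728 cm/s

0.09728


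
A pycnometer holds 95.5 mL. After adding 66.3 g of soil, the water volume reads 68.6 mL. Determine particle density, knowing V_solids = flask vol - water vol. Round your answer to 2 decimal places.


Step 1: Volume of solids = flask volume - water volume with soil
Step 2: V_solids = 95.5 - 68.6 = 26.9 mL
Step 3: Particle density = mass / V_solids = 66.3 / 26.9 = 2.46 g/cm^3

2.46


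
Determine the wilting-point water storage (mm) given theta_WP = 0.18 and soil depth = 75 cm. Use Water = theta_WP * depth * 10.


Step 1: Water (mm) = theta_WP * depth * 10
Step 2: Water = 0.18 * 75 * 10
Step 3: Water = 135.0 mm

135.0


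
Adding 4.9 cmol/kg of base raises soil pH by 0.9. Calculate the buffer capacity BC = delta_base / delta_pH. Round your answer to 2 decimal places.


Step 1: BC = change in base / change in pH
Step 2: BC = 4.9 / 0.9
Step 3: BC = 5.44 cmol/(kg*pH unit)

5.44


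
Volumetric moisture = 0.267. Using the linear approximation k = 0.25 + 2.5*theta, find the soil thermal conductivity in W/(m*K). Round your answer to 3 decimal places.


Step 1: k = 0.25 + 2.5 * theta
Step 2: k = 0.25 + 2.5 * 0.267
Step 3: k = 0.25 + 0.668
Step 4: k = 0.918 W/(m*K)

0.918


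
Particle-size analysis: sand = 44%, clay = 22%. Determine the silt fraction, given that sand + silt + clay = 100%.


Step 1: sand + silt + clay = 100%
Step 2: silt = 100 - sand - clay
Step 3: silt = 100 - 44 - 22
Step 4: silt = 34%

34


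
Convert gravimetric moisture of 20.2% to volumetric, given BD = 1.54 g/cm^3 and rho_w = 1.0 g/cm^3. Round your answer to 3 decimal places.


Step 1: theta = (w / 100) * BD / rho_w
Step 2: theta = (20.2 / 100) * 1.54 / 1.0
Step 3: theta = 0.202 * 1.54
Step 4: theta = 0.311

0.311


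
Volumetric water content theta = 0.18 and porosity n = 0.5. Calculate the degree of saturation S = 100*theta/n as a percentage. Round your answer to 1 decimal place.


Step 1: S = 100 * theta_v / n
Step 2: S = 100 * 0.18 / 0.5
Step 3: S = 36.0%

36.0


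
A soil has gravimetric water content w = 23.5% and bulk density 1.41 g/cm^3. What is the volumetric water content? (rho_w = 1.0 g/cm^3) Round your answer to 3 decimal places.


Step 1: theta = (w / 100) * BD / rho_w
Step 2: theta = (23.5 / 100) * 1.41 / 1.0
Step 3: theta = 0.235 * 1.41
Step 4: theta = 0.331

0.331


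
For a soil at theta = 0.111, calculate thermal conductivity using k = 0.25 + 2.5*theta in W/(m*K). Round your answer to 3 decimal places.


Step 1: k = 0.25 + 2.5 * theta
Step 2: k = 0.25 + 2.5 * 0.111
Step 3: k = 0.25 + 0.278
Step 4: k = 0.528 W/(m*K)

0.528


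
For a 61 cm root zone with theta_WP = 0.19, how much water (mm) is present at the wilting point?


Step 1: Water (mm) = theta_WP * depth * 10
Step 2: Water = 0.19 * 61 * 10
Step 3: Water = 115.9 mm

115.9


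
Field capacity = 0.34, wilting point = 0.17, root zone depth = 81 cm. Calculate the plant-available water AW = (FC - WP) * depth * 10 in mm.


Step 1: Available water = (FC - WP) * depth * 10
Step 2: AW = (0.34 - 0.17) * 81 * 10
Step 3: AW = 0.17 * 81 * 10
Step 4: AW = 137.7 mm

137.7


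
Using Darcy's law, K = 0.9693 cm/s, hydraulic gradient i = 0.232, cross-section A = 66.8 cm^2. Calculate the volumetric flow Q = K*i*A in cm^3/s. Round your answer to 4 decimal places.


Step 1: Apply Darcy's law: Q = K * i * A
Step 2: Q = 0.9693 * 0.232 * 66.8
Step 3: Q = 15.0218 cm^3/s

15.0218


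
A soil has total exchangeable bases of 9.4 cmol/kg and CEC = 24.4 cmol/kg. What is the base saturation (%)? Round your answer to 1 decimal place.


Step 1: BS = 100 * (sum of bases) / CEC
Step 2: BS = 100 * 9.4 / 24.4
Step 3: BS = 38.5%

38.5


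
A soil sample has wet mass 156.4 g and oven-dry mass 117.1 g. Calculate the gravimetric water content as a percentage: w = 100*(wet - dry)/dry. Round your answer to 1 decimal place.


Step 1: Water mass = wet - dry = 156.4 - 117.1 = 39.3 g
Step 2: w = 100 * water mass / dry mass
Step 3: w = 100 * 39.3 / 117.1 = 33.6%

33.6


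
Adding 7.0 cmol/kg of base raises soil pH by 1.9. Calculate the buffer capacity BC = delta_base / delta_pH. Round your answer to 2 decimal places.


Step 1: BC = change in base / change in pH
Step 2: BC = 7.0 / 1.9
Step 3: BC = 3.68 cmol/(kg*pH unit)

3.68


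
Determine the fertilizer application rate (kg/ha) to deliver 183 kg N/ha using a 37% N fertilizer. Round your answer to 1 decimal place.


Step 1: Fertilizer rate = target N / (N content / 100)
Step 2: Rate = 183 / (37 / 100)
Step 3: Rate = 183 / 0.37
Step 4: Rate = 494.6 kg/ha

494.6


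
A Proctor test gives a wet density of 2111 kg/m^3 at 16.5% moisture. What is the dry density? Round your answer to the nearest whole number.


Step 1: Dry density = wet density / (1 + w/100)
Step 2: Dry density = 2111 / (1 + 16.5/100)
Step 3: Dry density = 2111 / 1.165
Step 4: Dry density = 1812 kg/m^3

1812


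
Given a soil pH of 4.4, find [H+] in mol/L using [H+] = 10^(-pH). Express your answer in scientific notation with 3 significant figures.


Step 1: [H+] = 10^(-pH)
Step 2: [H+] = 10^(-4.4)
Step 3: [H+] = 3.98e-05 mol/L

3.98e-05


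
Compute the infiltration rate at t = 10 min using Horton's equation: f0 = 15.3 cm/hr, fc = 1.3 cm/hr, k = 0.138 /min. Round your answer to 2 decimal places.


Step 1: f = fc + (f0 - fc) * exp(-k * t)
Step 2: exp(-0.138 * 10) = 0.251579
Step 3: f = 1.3 + (15.3 - 1.3) * 0.251579
Step 4: f = 1.3 + 14.0 * 0.251579
Step 5: f = 4.82 cm/hr

4.82


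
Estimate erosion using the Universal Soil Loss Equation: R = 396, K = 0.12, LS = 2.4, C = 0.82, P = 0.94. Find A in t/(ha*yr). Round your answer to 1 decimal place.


Step 1: A = R * K * LS * C * P
Step 2: R * K = 396 * 0.12 = 47.52
Step 3: (R*K) * LS = 47.52 * 2.4 = 114.048
Step 4: * C * P = 114.048 * 0.82 * 0.94 = 87.9
Step 5: A = 87.9 t/(ha*yr)

87.9


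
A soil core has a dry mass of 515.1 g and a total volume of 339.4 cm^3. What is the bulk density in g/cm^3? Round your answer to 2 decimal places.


Step 1: Identify the formula: BD = dry mass / volume
Step 2: Substitute values: BD = 515.1 / 339.4
Step 3: BD = 1.52 g/cm^3

1.52


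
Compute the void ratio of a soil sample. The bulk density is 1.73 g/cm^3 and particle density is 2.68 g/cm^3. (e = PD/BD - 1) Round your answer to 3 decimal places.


Step 1: e = PD / BD - 1
Step 2: e = 2.68 / 1.73 - 1
Step 3: e = 1.54913 - 1
Step 4: e = 0.549

0.549


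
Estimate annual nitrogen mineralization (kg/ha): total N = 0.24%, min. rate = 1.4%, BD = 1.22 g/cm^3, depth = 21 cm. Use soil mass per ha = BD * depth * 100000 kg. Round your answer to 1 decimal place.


Step 1: Soil mass per ha = BD * depth * 100000 = 1.22 * 21 * 100000 = 2562000 kg
Step 2: Total N pool = soil mass * N%/100 = 2562000 * 0.24/100 = 6148.8 kg/ha
Step 3: N mineralized = N pool * rate%/100 = 6148.8 * 1.4/100 = 86.1 kg/ha/yr

86.1


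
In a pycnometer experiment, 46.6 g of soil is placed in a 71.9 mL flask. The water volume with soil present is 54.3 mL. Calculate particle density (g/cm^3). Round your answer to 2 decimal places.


Step 1: Volume of solids = flask volume - water volume with soil
Step 2: V_solids = 71.9 - 54.3 = 17.6 mL
Step 3: Particle density = mass / V_solids = 46.6 / 17.6 = 2.65 g/cm^3

2.65


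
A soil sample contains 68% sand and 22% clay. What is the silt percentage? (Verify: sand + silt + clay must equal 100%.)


Step 1: sand + silt + clay = 100%
Step 2: silt = 100 - sand - clay
Step 3: silt = 100 - 68 - 22
Step 4: silt = 10%

10


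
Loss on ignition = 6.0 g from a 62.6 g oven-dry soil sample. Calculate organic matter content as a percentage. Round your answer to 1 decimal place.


Step 1: OM% = 100 * LOI / sample mass
Step 2: OM = 100 * 6.0 / 62.6
Step 3: OM = 9.6%

9.6


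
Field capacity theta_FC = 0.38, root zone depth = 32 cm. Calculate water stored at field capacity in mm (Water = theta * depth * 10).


Step 1: Water (mm) = theta_FC * depth (cm) * 10
Step 2: Water = 0.38 * 32 * 10
Step 3: Water = 121.6 mm

121.6


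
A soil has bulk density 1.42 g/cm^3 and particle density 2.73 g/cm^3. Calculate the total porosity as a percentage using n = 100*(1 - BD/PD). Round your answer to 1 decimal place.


Step 1: Formula: n = 100 * (1 - BD / PD)
Step 2: n = 100 * (1 - 1.42 / 2.73)
Step 3: n = 100 * (1 - 0.52015)
Step 4: n = 48.0%

48.0


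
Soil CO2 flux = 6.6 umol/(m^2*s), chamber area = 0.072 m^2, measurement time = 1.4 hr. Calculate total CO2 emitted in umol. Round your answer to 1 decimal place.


Step 1: Convert time to seconds: 1.4 hr * 3600 = 5040.0 s
Step 2: Total = flux * area * time_s
Step 3: Total = 6.6 * 0.072 * 5040.0
Step 4: Total = 2395.0 umol

2395.0


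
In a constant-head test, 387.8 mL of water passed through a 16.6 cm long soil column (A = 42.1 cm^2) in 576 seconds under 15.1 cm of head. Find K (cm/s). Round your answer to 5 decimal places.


Step 1: K = Q * L / (A * t * h)
Step 2: Numerator = 387.8 * 16.6 = 6437.48
Step 3: Denominator = 42.1 * 576 * 15.1 = 366168.96
Step 4: K = 6437.48 / 366168.96 = 0.01758 cm/s

0.01758


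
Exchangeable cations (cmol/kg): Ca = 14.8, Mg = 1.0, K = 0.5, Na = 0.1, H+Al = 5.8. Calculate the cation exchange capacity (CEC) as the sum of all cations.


Step 1: CEC = Ca + Mg + K + Na + (H+Al)
Step 2: CEC = 14.8 + 1.0 + 0.5 + 0.1 + 5.8
Step 3: CEC = 22.2 cmol/kg

22.2


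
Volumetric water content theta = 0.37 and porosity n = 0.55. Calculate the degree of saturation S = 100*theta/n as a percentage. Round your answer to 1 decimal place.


Step 1: S = 100 * theta_v / n
Step 2: S = 100 * 0.37 / 0.55
Step 3: S = 67.3%

67.3


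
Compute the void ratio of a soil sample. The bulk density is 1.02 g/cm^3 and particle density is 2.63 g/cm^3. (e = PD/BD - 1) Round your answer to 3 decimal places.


Step 1: e = PD / BD - 1
Step 2: e = 2.63 / 1.02 - 1
Step 3: e = 2.57843 - 1
Step 4: e = 1.578

1.578


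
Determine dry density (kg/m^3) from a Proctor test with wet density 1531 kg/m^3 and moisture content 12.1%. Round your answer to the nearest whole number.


Step 1: Dry density = wet density / (1 + w/100)
Step 2: Dry density = 1531 / (1 + 12.1/100)
Step 3: Dry density = 1531 / 1.121
Step 4: Dry density = 1366 kg/m^3

1366


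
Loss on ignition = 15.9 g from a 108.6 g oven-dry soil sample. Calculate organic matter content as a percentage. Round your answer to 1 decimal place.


Step 1: OM% = 100 * LOI / sample mass
Step 2: OM = 100 * 15.9 / 108.6
Step 3: OM = 14.6%

14.6


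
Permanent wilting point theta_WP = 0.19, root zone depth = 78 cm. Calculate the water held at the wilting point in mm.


Step 1: Water (mm) = theta_WP * depth * 10
Step 2: Water = 0.19 * 78 * 10
Step 3: Water = 148.2 mm

148.2


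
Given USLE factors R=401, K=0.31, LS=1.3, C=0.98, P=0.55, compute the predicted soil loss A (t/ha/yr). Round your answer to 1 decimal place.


Step 1: A = R * K * LS * C * P
Step 2: R * K = 401 * 0.31 = 124.31
Step 3: (R*K) * LS = 124.31 * 1.3 = 161.603
Step 4: * C * P = 161.603 * 0.98 * 0.55 = 87.1
Step 5: A = 87.1 t/(ha*yr)

87.1


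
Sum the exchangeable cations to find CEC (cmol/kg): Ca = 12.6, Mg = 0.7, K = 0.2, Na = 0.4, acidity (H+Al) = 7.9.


Step 1: CEC = Ca + Mg + K + Na + (H+Al)
Step 2: CEC = 12.6 + 0.7 + 0.2 + 0.4 + 7.9
Step 3: CEC = 21.8 cmol/kg

21.8


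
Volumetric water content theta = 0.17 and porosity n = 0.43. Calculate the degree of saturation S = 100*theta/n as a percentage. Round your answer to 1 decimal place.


Step 1: S = 100 * theta_v / n
Step 2: S = 100 * 0.17 / 0.43
Step 3: S = 39.5%

39.5


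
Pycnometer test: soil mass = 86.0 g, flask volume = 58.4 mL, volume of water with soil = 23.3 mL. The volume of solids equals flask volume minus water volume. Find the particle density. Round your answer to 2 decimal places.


Step 1: Volume of solids = flask volume - water volume with soil
Step 2: V_solids = 58.4 - 23.3 = 35.1 mL
Step 3: Particle density = mass / V_solids = 86.0 / 35.1 = 2.45 g/cm^3

2.45


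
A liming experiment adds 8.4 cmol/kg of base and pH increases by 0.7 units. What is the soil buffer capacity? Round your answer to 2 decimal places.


Step 1: BC = change in base / change in pH
Step 2: BC = 8.4 / 0.7
Step 3: BC = 12.0 cmol/(kg*pH unit)

12.0


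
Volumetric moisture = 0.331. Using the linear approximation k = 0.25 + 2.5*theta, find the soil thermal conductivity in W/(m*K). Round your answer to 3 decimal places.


Step 1: k = 0.25 + 2.5 * theta
Step 2: k = 0.25 + 2.5 * 0.331
Step 3: k = 0.25 + 0.828
Step 4: k = 1.078 W/(m*K)

1.078


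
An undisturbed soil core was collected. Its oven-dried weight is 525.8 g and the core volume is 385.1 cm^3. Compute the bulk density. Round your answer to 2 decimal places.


Step 1: Identify the formula: BD = dry mass / volume
Step 2: Substitute values: BD = 525.8 / 385.1
Step 3: BD = 1.37 g/cm^3

1.37


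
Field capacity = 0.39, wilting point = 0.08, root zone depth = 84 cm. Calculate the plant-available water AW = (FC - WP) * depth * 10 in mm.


Step 1: Available water = (FC - WP) * depth * 10
Step 2: AW = (0.39 - 0.08) * 84 * 10
Step 3: AW = 0.31 * 84 * 10
Step 4: AW = 260.4 mm

260.4


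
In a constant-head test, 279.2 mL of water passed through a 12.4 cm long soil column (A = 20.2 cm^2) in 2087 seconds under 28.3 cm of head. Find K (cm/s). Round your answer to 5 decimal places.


Step 1: K = Q * L / (A * t * h)
Step 2: Numerator = 279.2 * 12.4 = 3462.08
Step 3: Denominator = 20.2 * 2087 * 28.3 = 1193054.42
Step 4: K = 3462.08 / 1193054.42 = 0.0029 cm/s

0.0029


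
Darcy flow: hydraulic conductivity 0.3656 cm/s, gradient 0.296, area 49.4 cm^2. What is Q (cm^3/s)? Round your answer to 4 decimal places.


Step 1: Apply Darcy's law: Q = K * i * A
Step 2: Q = 0.3656 * 0.296 * 49.4
Step 3: Q = 5.3459 cm^3/s

5.3459


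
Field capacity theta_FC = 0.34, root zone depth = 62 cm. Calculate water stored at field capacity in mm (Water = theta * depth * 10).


Step 1: Water (mm) = theta_FC * depth (cm) * 10
Step 2: Water = 0.34 * 62 * 10
Step 3: Water = 210.8 mm

210.8


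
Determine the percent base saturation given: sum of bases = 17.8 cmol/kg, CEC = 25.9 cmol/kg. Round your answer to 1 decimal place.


Step 1: BS = 100 * (sum of bases) / CEC
Step 2: BS = 100 * 17.8 / 25.9
Step 3: BS = 68.7%

68.7


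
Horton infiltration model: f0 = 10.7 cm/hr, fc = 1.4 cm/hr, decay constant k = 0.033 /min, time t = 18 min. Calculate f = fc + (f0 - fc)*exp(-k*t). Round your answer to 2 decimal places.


Step 1: f = fc + (f0 - fc) * exp(-k * t)
Step 2: exp(-0.033 * 18) = 0.552114
Step 3: f = 1.4 + (10.7 - 1.4) * 0.552114
Step 4: f = 1.4 + 9.3 * 0.552114
Step 5: f = 6.53 cm/hr

6.53


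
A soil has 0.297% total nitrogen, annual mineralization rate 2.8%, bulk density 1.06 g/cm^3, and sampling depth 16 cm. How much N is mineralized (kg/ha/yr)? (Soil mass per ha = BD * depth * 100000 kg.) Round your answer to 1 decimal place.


Step 1: Soil mass per ha = BD * depth * 100000 = 1.06 * 16 * 100000 = 1696000 kg
Step 2: Total N pool = soil mass * N%/100 = 1696000 * 0.297/100 = 5037.12 kg/ha
Step 3: N mineralized = N pool * rate%/100 = 5037.12 * 2.8/100 = 141.0 kg/ha/yr

141.0


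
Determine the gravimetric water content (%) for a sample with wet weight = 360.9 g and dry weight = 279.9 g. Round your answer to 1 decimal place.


Step 1: Water mass = wet - dry = 360.9 - 279.9 = 81.0 g
Step 2: w = 100 * water mass / dry mass
Step 3: w = 100 * 81.0 / 279.9 = 28.9%

28.9


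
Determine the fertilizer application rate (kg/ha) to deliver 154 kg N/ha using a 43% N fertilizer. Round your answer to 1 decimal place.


Step 1: Fertilizer rate = target N / (N content / 100)
Step 2: Rate = 154 / (43 / 100)
Step 3: Rate = 154 / 0.43
Step 4: Rate = 358.1 kg/ha

358.1


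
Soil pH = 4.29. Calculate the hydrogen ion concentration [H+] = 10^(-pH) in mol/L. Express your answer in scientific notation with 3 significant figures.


Step 1: [H+] = 10^(-pH)
Step 2: [H+] = 10^(-4.29)
Step 3: [H+] = 5.13e-05 mol/L

5.13e-05


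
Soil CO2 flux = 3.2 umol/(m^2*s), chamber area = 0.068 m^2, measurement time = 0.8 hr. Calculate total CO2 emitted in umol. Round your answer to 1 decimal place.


Step 1: Convert time to seconds: 0.8 hr * 3600 = 2880.0 s
Step 2: Total = flux * area * time_s
Step 3: Total = 3.2 * 0.068 * 2880.0
Step 4: Total = 626.7 umol

626.7


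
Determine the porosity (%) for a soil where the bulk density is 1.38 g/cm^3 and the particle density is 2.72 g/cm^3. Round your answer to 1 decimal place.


Step 1: Formula: n = 100 * (1 - BD / PD)
Step 2: n = 100 * (1 - 1.38 / 2.72)
Step 3: n = 100 * (1 - 0.50735)
Step 4: n = 49.3%

49.3


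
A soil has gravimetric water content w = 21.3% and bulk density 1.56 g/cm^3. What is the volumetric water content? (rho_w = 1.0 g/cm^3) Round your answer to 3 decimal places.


Step 1: theta = (w / 100) * BD / rho_w
Step 2: theta = (21.3 / 100) * 1.56 / 1.0
Step 3: theta = 0.213 * 1.56
Step 4: theta = 0.332

0.332


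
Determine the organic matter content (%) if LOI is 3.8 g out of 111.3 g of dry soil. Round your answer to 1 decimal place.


Step 1: OM% = 100 * LOI / sample mass
Step 2: OM = 100 * 3.8 / 111.3
Step 3: OM = 3.4%

3.4


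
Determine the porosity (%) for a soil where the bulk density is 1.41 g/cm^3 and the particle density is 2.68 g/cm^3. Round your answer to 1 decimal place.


Step 1: Formula: n = 100 * (1 - BD / PD)
Step 2: n = 100 * (1 - 1.41 / 2.68)
Step 3: n = 100 * (1 - 0.52612)
Step 4: n = 47.4%

47.4


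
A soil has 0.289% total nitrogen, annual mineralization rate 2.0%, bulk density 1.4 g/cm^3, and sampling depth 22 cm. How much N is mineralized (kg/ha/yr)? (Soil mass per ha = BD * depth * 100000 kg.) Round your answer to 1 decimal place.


Step 1: Soil mass per ha = BD * depth * 100000 = 1.4 * 22 * 100000 = 3080000 kg
Step 2: Total N pool = soil mass * N%/100 = 3080000 * 0.289/100 = 8901.2 kg/ha
Step 3: N mineralized = N pool * rate%/100 = 8901.2 * 2.0/100 = 178.0 kg/ha/yr

178.0


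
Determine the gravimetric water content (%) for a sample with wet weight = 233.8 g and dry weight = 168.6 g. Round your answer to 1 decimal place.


Step 1: Water mass = wet - dry = 233.8 - 168.6 = 65.2 g
Step 2: w = 100 * water mass / dry mass
Step 3: w = 100 * 65.2 / 168.6 = 38.7%

38.7


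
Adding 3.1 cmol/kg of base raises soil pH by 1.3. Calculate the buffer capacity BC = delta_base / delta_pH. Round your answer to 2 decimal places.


Step 1: BC = change in base / change in pH
Step 2: BC = 3.1 / 1.3
Step 3: BC = 2.38 cmol/(kg*pH unit)

2.38


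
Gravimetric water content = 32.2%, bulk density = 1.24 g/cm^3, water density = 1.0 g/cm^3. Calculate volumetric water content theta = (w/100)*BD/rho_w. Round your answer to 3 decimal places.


Step 1: theta = (w / 100) * BD / rho_w
Step 2: theta = (32.2 / 100) * 1.24 / 1.0
Step 3: theta = 0.322 * 1.24
Step 4: theta = 0.399

0.399


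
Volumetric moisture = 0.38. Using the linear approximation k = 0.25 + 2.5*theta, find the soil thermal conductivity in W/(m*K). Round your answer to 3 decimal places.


Step 1: k = 0.25 + 2.5 * theta
Step 2: k = 0.25 + 2.5 * 0.38
Step 3: k = 0.25 + 0.95
Step 4: k = 1.2 W/(m*K)

1.2


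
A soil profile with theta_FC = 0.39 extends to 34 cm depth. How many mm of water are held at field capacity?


Step 1: Water (mm) = theta_FC * depth (cm) * 10
Step 2: Water = 0.39 * 34 * 10
Step 3: Water = 132.6 mm

132.6


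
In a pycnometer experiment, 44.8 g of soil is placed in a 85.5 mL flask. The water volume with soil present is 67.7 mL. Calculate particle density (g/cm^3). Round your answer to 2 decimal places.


Step 1: Volume of solids = flask volume - water volume with soil
Step 2: V_solids = 85.5 - 67.7 = 17.8 mL
Step 3: Particle density = mass / V_solids = 44.8 / 17.8 = 2.52 g/cm^3

2.52


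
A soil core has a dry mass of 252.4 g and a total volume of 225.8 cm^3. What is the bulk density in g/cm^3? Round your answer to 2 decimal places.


Step 1: Identify the formula: BD = dry mass / volume
Step 2: Substitute values: BD = 252.4 / 225.8
Step 3: BD = 1.12 g/cm^3

1.12


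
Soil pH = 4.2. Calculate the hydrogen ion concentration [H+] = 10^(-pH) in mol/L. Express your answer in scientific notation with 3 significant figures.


Step 1: [H+] = 10^(-pH)
Step 2: [H+] = 10^(-4.2)
Step 3: [H+] = 6.31e-05 mol/L

6.31e-05


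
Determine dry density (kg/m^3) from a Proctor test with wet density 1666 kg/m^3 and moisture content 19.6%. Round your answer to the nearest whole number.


Step 1: Dry density = wet density / (1 + w/100)
Step 2: Dry density = 1666 / (1 + 19.6/100)
Step 3: Dry density = 1666 / 1.196
Step 4: Dry density = 1393 kg/m^3

1393


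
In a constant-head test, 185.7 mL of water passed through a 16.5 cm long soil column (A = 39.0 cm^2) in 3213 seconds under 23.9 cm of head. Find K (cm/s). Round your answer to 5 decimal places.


Step 1: K = Q * L / (A * t * h)
Step 2: Numerator = 185.7 * 16.5 = 3064.05
Step 3: Denominator = 39.0 * 3213 * 23.9 = 2994837.3
Step 4: K = 3064.05 / 2994837.3 = 0.00102 cm/s

0.00102


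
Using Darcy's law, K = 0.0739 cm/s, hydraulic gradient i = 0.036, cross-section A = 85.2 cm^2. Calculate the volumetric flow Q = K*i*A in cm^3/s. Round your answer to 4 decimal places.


Step 1: Apply Darcy's law: Q = K * i * A
Step 2: Q = 0.0739 * 0.036 * 85.2
Step 3: Q = 0.2267 cm^3/s

0.2267


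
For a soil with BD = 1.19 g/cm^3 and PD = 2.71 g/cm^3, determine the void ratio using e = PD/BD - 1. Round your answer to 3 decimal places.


Step 1: e = PD / BD - 1
Step 2: e = 2.71 / 1.19 - 1
Step 3: e = 2.27731 - 1
Step 4: e = 1.277

1.277


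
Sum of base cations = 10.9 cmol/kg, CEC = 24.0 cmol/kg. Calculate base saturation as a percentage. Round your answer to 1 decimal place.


Step 1: BS = 100 * (sum of bases) / CEC
Step 2: BS = 100 * 10.9 / 24.0
Step 3: BS = 45.4%

45.4


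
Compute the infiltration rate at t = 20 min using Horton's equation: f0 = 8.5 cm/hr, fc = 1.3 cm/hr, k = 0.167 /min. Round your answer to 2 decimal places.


Step 1: f = fc + (f0 - fc) * exp(-k * t)
Step 2: exp(-0.167 * 20) = 0.035437
Step 3: f = 1.3 + (8.5 - 1.3) * 0.035437
Step 4: f = 1.3 + 7.2 * 0.035437
Step 5: f = 1.56 cm/hr

1.56


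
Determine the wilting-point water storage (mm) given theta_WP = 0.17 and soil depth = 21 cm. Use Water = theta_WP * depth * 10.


Step 1: Water (mm) = theta_WP * depth * 10
Step 2: Water = 0.17 * 21 * 10
Step 3: Water = 35.7 mm

35.7


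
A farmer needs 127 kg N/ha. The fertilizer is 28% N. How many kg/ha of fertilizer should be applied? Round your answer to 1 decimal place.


Step 1: Fertilizer rate = target N / (N content / 100)
Step 2: Rate = 127 / (28 / 100)
Step 3: Rate = 127 / 0.28
Step 4: Rate = 453.6 kg/ha

453.6
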